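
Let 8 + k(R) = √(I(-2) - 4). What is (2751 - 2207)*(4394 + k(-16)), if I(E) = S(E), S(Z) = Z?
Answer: 2385984 + 544*I*√6 ≈ 2.386e+6 + 1332.5*I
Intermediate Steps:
I(E) = E
k(R) = -8 + I*√6 (k(R) = -8 + √(-2 - 4) = -8 + √(-6) = -8 + I*√6)
(2751 - 2207)*(4394 + k(-16)) = (2751 - 2207)*(4394 + (-8 + I*√6)) = 544*(4386 + I*√6) = 2385984 + 544*I*√6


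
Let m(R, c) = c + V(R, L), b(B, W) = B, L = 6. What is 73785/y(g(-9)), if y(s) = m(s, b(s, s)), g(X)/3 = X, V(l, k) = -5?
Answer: -73785/32 ≈ -2305.8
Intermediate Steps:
m(R, c) = -5 + c (m(R, c) = c - 5 = -5 + c)
g(X) = 3*X
y(s) = -5 + s
73785/y(g(-9)) = 73785/(-5 + 3*(-9)) = 73785/(-5 - 27) = 73785/(-32) = 73785*(-1/32) = -73785/32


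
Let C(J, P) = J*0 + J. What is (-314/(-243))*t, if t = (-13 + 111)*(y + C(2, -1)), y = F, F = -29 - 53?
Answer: -2461760/243 ≈ -10131.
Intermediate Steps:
C(J, P) = J (C(J, P) = 0 + J = J)
F = -82
y = -82
t = -7840 (t = (-13 + 111)*(-82 + 2) = 98*(-80) = -7840)
(-314/(-243))*t = -314/(-243)*(-7840) = -314*(-1/243)*(-7840) = (314/243)*(-7840) = -2461760/243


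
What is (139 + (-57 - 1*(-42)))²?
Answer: 15376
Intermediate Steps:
(139 + (-57 - 1*(-42)))² = (139 + (-57 + 42))² = (139 - 15)² = 124² = 15376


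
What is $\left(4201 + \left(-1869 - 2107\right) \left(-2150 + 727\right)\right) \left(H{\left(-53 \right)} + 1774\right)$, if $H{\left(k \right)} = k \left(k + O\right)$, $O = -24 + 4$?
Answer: $31950942507$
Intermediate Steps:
$O = -20$
$H{\left(k \right)} = k \left(-20 + k\right)$ ($H{\left(k \right)} = k \left(k - 20\right) = k \left(-20 + k\right)$)
$\left(4201 + \left(-1869 - 2107\right) \left(-2150 + 727\right)\right) \left(H{\left(-53 \right)} + 1774\right) = \left(4201 + \left(-1869 - 2107\right) \left(-2150 + 727\right)\right) \left(- 53 \left(-20 - 53\right) + 1774\right) = \left(4201 - -5657848\right) \left(\left(-53\right) \left(-73\right) + 1774\right) = \left(4201 + 5657848\right) \left(3869 + 1774\right) = 5662049 \cdot 5643 = 31950942507$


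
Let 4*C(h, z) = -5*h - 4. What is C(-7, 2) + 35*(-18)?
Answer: -2489/4 ≈ -622.25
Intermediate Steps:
C(h, z) = -1 - 5*h/4 (C(h, z) = (-5*h - 4)/4 = (-4 - 5*h)/4 = -1 - 5*h/4)
C(-7, 2) + 35*(-18) = (-1 - 5/4*(-7)) + 35*(-18) = (-1 + 35/4) - 630 = 31/4 - 630 = -2489/4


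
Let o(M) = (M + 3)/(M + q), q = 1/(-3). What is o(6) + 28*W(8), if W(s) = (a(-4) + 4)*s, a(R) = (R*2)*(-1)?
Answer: 45723/17 ≈ 2689.6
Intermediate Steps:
q = -⅓ (q = 1*(-⅓) = -⅓ ≈ -0.33333)
a(R) = -2*R (a(R) = (2*R)*(-1) = -2*R)
o(M) = (3 + M)/(-⅓ + M) (o(M) = (M + 3)/(M - ⅓) = (3 + M)/(-⅓ + M))
W(s) = 12*s (W(s) = (-2*(-4) + 4)*s = (8 + 4)*s = 12*s)
o(6) + 28*W(8) = 3*(3 + 6)/(-1 + 3*6) + 28*(12*8) = 3*9/(-1 + 18) + 28*96 = 3*9/17 + 2688 = 3*(1/17)*9 + 2688 = 27/17 + 2688 = 45723/17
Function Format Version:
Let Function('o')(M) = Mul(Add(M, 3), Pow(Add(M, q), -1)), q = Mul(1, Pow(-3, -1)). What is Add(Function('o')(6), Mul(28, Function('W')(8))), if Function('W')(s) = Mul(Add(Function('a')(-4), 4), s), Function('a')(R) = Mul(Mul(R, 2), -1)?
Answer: Rational(45723, 17) ≈ 2689.6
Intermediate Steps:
q = Rational(-1, 3) (q = Mul(1, Rational(-1, 3)) = Rational(-1, 3) ≈ -0.33333)
Function('a')(R) = Mul(-2, R) (Function('a')(R) = Mul(Mul(2, R), -1) = Mul(-2, R))
Function('o')(M) = Mul(Pow(Add(Rational(-1, 3), M), -1), Add(3, M)) (Function('o')(M) = Mul(Add(M, 3), Pow(Add(M, Rational(-1, 3)), -1)) = Mul(Add(3, M), Pow(Add(Rational(-1, 3), M), -1)) = Mul(Pow(Add(Rational(-1, 3), M), -1), Add(3, M)))
Function('W')(s) = Mul(12, s) (Function('W')(s) = Mul(Add(Mul(-2, -4), 4), s) = Mul(Add(8, 4), s) = Mul(12, s))
Add(Function('o')(6), Mul(28, Function('W')(8))) = Add(Mul(3, Pow(Add(-1, Mul(3, 6)), -1), Add(3, 6)), Mul(28, Mul(12, 8))) = Add(Mul(3, Pow(Add(-1, 18), -1), 9), Mul(28, 96)) = Add(Mul(3, Pow(17, -1), 9), 2688) = Add(Mul(3, Rational(1, 17), 9), 2688) = Add(Rational(27, 17), 2688) = Rational(45723, 17)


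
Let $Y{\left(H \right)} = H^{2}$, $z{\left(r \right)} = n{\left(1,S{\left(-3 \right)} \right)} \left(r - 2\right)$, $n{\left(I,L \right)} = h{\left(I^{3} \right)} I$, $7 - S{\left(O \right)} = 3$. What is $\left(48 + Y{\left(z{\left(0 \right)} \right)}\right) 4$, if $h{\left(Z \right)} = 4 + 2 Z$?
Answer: $768$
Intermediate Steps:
$S{\left(O \right)} = 4$ ($S{\left(O \right)} = 7 - 3 = 4$)
$n{\left(I,L \right)} = I \left(4 + 2 I^{3}\right)$ ($n{\left(I,L \right)} = \left(4 + 2 I^{3}\right) I = I \left(4 + 2 I^{3}\right)$)
$z{\left(r \right)} = -12 + 6 r$ ($z{\left(r \right)} = 2 \cdot 1 \left(2 + 1^{3}\right) \left(r - 2\right) = 2 \cdot 1 \left(2 + 1\right) \left(-2 + r\right) = 2 \cdot 1 \cdot 3 \left(-2 + r\right) = 6 \left(-2 + r\right) = -12 + 6 r$)
$\left(48 + Y{\left(z{\left(0 \right)} \right)}\right) 4 = \left(48 + \left(-12 + 6 \cdot 0\right)^{2}\right) 4 = \left(48 + \left(-12 + 0\right)^{2}\right) 4 = \left(48 + \left(-12\right)^{2}\right) 4 = \left(48 + 144\right) 4 = 192 \cdot 4 = 768$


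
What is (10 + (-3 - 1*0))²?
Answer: 49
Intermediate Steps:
(10 + (-3 - 1*0))² = (10 + (-3 + 0))² = (10 - 3)² = 7² = 49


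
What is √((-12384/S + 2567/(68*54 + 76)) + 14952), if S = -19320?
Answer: √34030531512121655/1508570 ≈ 122.28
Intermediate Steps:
√((-12384/S + 2567/(68*54 + 76)) + 14952) = √((-12384/(-19320) + 2567/(68*54 + 76)) + 14952) = √((-12384*(-1/19320) + 2567/(3672 + 76)) + 14952) = √((516/805 + 2567/3748) + 14952) = √(4000403/3017140 + 14952) = √(45116277683/3017140) = √34030531512121655/1508570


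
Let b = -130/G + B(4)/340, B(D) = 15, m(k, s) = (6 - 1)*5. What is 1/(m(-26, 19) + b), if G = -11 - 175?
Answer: 6324/162799 ≈ 0.038845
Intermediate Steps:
m(k, s) = 25 (m(k, s) = 5*5 = 25)
G = -186
b = 4699/6324 (b = -130/(-186) + 15/340 = -130*(-1/186) + 15*(1/340) = 65/93 + 3/68 = 4699/6324 ≈ 0.74304)
1/(m(-26, 19) + b) = 1/(25 + 4699/6324) = 1/(162799/6324) = 6324/162799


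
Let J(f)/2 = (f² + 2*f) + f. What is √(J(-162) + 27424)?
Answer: 2*√19735 ≈ 280.96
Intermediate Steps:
J(f) = 2*f² + 6*f (J(f) = 2*((f² + 2*f) + f) = 2*(f² + 3*f) = 2*f² + 6*f)
√(J(-162) + 27424) = √(2*(-162)*(3 - 162) + 27424) = √(2*(-162)*(-159) + 27424) = √(51516 + 27424) = √78940 = 2*√19735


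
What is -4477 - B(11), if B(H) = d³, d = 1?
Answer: -4478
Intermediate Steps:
B(H) = 1 (B(H) = 1³ = 1)
-4477 - B(11) = -4477 - 1*1 = -4477 - 1 = -4478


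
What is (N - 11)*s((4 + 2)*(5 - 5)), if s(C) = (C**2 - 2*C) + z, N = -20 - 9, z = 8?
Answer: -320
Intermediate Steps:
N = -29
s(C) = 8 + C**2 - 2*C (s(C) = (C**2 - 2*C) + 8 = 8 + C**2 - 2*C)
(N - 11)*s((4 + 2)*(5 - 5)) = (-29 - 11)*(8 + ((4 + 2)*(5 - 5))**2 - 2*(4 + 2)*(5 - 5)) = -40*(8 + (6*0)**2 - 12*0) = -40*(8 + 0**2 - 2*0) = -40*(8 + 0 + 0) = -40*8 = -320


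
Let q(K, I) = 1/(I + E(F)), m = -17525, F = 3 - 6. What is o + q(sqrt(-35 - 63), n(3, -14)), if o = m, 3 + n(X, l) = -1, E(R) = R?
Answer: -122676/7 ≈ -17525.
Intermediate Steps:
F = -3
n(X, l) = -4 (n(X, l) = -3 - 1 = -4)
o = -17525
q(K, I) = 1/(-3 + I) (q(K, I) = 1/(I - 3) = 1/(-3 + I))
o + q(sqrt(-35 - 63), n(3, -14)) = -17525 + 1/(-3 - 4) = -17525 + 1/(-7) = -17525 - 1/7 = -122676/7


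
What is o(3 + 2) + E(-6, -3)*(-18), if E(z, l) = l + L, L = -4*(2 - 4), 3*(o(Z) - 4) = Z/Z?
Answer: -257/3 ≈ -85.667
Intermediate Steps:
o(Z) = 13/3 (o(Z) = 4 + (Z/Z)/3 = 4 + (⅓)*1 = 4 + ⅓ = 13/3)
L = 8 (L = -4*(-2) = -1*(-8) = 8)
E(z, l) = 8 + l (E(z, l) = l + 8 = 8 + l)
o(3 + 2) + E(-6, -3)*(-18) = 13/3 + (8 - 3)*(-18) = 13/3 + 5*(-18) = 13/3 - 90 = -257/3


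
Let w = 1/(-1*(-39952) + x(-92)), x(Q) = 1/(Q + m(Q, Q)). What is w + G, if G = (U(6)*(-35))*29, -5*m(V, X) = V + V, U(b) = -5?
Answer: 55960741301/11026747 ≈ 5075.0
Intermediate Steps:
m(V, X) = -2*V/5 (m(V, X) = -(V + V)/5 = -2*V/5)
G = 5075 (G = -5*(-35)*29 = 175*29 = 5075)
x(Q) = 5/(3*Q) (x(Q) = 1/(Q - 2*Q/5) = 1/(3*Q/5) = 5/(3*Q))
w = 276/11026747 (w = 1/(-1*(-39952) + (5/3)/(-92)) = 1/(39952 + (5/3)*(-1/92)) = 1/(39952 - 5/276) = 1/(11026747/276) = 276/11026747 ≈ 2.5030e-5)
w + G = 276/11026747 + 5075 = 55960741301/11026747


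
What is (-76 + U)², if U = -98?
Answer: 30276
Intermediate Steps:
(-76 + U)² = (-76 - 98)² = (-174)² = 30276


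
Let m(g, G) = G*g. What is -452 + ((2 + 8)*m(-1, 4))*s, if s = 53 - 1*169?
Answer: 4188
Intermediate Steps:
s = -116 (s = 53 - 169 = -116)
-452 + ((2 + 8)*m(-1, 4))*s = -452 + ((2 + 8)*(4*(-1)))*(-116) = -452 + (10*(-4))*(-116) = -452 - 40*(-116) = -452 + 4640 = 4188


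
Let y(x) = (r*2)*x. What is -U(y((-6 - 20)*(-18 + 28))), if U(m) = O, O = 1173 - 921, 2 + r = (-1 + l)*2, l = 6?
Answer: -252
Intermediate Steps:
r = 8 (r = -2 + (-1 + 6)*2 = -2 + 5*2 = -2 + 10 = 8)
O = 252
y(x) = 16*x (y(x) = (8*2)*x = 16*x)
U(m) = 252
-U(y((-6 - 20)*(-18 + 28))) = -1*252 = -252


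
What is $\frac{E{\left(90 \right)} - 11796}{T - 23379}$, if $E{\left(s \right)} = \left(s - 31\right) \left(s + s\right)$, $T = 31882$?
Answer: $- \frac{1176}{8503} \approx -0.1383$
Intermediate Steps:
$E{\left(s \right)} = 2 s \left(-31 + s\right)$ ($E{\left(s \right)} = \left(-31 + s\right) 2 s = 2 s \left(-31 + s\right)$)
$\frac{E{\left(90 \right)} - 11796}{T - 23379} = \frac{2 \cdot 90 \left(-31 + 90\right) - 11796}{31882 - 23379} = \frac{2 \cdot 90 \cdot 59 - 11796}{8503} = \left(10620 - 11796\right) \frac{1}{8503} = \left(-1176\right) \frac{1}{8503} = - \frac{1176}{8503}$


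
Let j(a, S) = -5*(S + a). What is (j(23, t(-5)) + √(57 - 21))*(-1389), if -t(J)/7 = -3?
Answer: 297246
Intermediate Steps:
t(J) = 21 (t(J) = -7*(-3) = 21)
j(a, S) = -5*S - 5*a
(j(23, t(-5)) + √(57 - 21))*(-1389) = ((-5*21 - 5*23) + √(57 - 21))*(-1389) = ((-105 - 115) + √36)*(-1389) = (-220 + 6)*(-1389) = -214*(-1389) = 297246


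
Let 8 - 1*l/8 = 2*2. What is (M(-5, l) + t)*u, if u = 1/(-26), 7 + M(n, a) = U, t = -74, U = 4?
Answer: 77/26 ≈ 2.9615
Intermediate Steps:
l = 32 (l = 64 - 16*2 = 64 - 8*4 = 64 - 32 = 32)
M(n, a) = -3 (M(n, a) = -7 + 4 = -3)
u = -1/26 ≈ -0.038462
(M(-5, l) + t)*u = (-3 - 74)*(-1/26) = -77*(-1/26) = 77/26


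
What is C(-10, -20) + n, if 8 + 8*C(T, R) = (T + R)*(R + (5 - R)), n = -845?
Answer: -3459/4 ≈ -864.75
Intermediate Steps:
C(T, R) = -1 + 5*R/8 + 5*T/8 (C(T, R) = -1 + ((T + R)*(R + (5 - R)))/8 = -1 + ((R + T)*5)/8 = -1 + (5*R + 5*T)/8 = -1 + (5*R/8 + 5*T/8) = -1 + 5*R/8 + 5*T/8)
C(-10, -20) + n = (-1 + (5/8)*(-20) + (5/8)*(-10)) - 845 = (-1 - 25/2 - 25/4) - 845 = -79/4 - 845 = -3459/4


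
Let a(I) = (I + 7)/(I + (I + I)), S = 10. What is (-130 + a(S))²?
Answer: 15077689/900 ≈ 16753.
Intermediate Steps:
a(I) = (7 + I)/(3*I) (a(I) = (7 + I)/(I + 2*I) = (7 + I)/((3*I)) = (7 + I)*(1/(3*I)) = (7 + I)/(3*I))
(-130 + a(S))² = (-130 + (⅓)*(7 + 10)/10)² = (-130 + (⅓)*(⅒)*17)² = (-130 + 17/30)² = (-3883/30)² = 15077689/900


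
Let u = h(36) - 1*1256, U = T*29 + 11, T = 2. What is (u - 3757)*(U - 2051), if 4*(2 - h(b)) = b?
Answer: 9949640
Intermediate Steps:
h(b) = 2 - b/4
U = 69 (U = 2*29 + 11 = 58 + 11 = 69)
u = -1263 (u = (2 - ¼*36) - 1*1256 = (2 - 9) - 1256 = -7 - 1256 = -1263)
(u - 3757)*(U - 2051) = (-1263 - 3757)*(69 - 2051) = -5020*(-1982) = 9949640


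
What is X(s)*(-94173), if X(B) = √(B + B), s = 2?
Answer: -188346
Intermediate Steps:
X(B) = √2*√B (X(B) = √(2*B) = √2*√B)
X(s)*(-94173) = (√2*√2)*(-94173) = 2*(-94173) = -188346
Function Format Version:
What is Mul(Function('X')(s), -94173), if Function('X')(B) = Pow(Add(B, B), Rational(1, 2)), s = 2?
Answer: -188346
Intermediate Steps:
Function('X')(B) = Mul(Pow(2, Rational(1, 2)), Pow(B, Rational(1, 2))) (Function('X')(B) = Pow(Mul(2, B), Rational(1, 2)) = Mul(Pow(2, Rational(1, 2)), Pow(B, Rational(1, 2))))
Mul(Function('X')(s), -94173) = Mul(Mul(Pow(2, Rational(1, 2)), Pow(2, Rational(1, 2))), -94173) = Mul(2, -94173) = -188346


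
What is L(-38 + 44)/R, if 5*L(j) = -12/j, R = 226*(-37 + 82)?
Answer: -1/25425 ≈ -3.9331e-5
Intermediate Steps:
R = 10170 (R = 226*45 = 10170)
L(j) = -12/(5*j) (L(j) = (-12/j)/5 = -12/(5*j))
L(-38 + 44)/R = -12/(5*(-38 + 44))/10170 = -12/5/6*(1/10170) = -12/5*⅙*(1/10170) = -⅖*1/10170 = -1/25425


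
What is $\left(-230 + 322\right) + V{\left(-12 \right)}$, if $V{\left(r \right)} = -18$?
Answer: $74$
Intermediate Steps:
$\left(-230 + 322\right) + V{\left(-12 \right)} = \left(-230 + 322\right) - 18 = 92 - 18 = 74$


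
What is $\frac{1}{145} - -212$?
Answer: $\frac{30741}{145} \approx 212.01$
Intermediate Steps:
$\frac{1}{145} - -212 = \frac{1}{145} + 212 = \frac{30741}{145}$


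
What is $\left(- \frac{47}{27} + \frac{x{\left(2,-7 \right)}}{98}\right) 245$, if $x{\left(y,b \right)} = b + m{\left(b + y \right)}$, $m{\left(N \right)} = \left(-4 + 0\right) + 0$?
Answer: $- \frac{24515}{54} \approx -453.98$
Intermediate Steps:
$m{\left(N \right)} = -4$ ($m{\left(N \right)} = -4 + 0 = -4$)
$x{\left(y,b \right)} = -4 + b$ ($x{\left(y,b \right)} = b - 4 = -4 + b$)
$\left(- \frac{47}{27} + \frac{x{\left(2,-7 \right)}}{98}\right) 245 = \left(- \frac{47}{27} + \frac{-4 - 7}{98}\right) 245 = \left(\left(-47\right) \frac{1}{27} - \frac{11}{98}\right) 245 = \left(- \frac{47}{27} - \frac{11}{98}\right) 245 = \left(- \frac{4903}{2646}\right) 245 = - \frac{24515}{54}$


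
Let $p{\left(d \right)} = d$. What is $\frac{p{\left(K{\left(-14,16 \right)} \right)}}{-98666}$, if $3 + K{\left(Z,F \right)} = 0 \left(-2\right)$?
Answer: $\frac{3}{98666} \approx 3.0406 \cdot 10^{-5}$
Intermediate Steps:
$K{\left(Z,F \right)} = -3$ ($K{\left(Z,F \right)} = -3 + 0 \left(-2\right) = -3 + 0 = -3$)
$\frac{p{\left(K{\left(-14,16 \right)} \right)}}{-98666} = - \frac{3}{-98666} = \left(-3\right) \left(- \frac{1}{98666}\right) = \frac{3}{98666}$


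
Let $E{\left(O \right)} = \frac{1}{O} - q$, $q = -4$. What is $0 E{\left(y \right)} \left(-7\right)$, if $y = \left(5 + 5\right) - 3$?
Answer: $0$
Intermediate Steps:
$y = 7$ ($y = 10 - 3 = 7$)
$E{\left(O \right)} = 4 + \frac{1}{O}$ ($E{\left(O \right)} = \frac{1}{O} - -4 = \frac{1}{O} + 4 = 4 + \frac{1}{O}$)
$0 E{\left(y \right)} \left(-7\right) = 0 \left(4 + \frac{1}{7}\right) \left(-7\right) = 0 \cdot \frac{29}{7} \left(-7\right) = 0 \left(-7\right) = 0$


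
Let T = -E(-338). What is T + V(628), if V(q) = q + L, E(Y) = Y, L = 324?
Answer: 1290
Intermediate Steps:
V(q) = 324 + q (V(q) = q + 324 = 324 + q)
T = 338 (T = -1*(-338) = 338)
T + V(628) = 338 + (324 + 628) = 338 + 952 = 1290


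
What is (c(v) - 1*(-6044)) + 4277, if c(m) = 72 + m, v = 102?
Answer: 10495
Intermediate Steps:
(c(v) - 1*(-6044)) + 4277 = ((72 + 102) - 1*(-6044)) + 4277 = (174 + 6044) + 4277 = 6218 + 4277 = 10495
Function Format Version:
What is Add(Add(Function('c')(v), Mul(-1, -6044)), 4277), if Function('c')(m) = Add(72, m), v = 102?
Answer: 10495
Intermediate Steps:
Add(Add(Function('c')(v), Mul(-1, -6044)), 4277) = Add(Add(Add(72, 102), Mul(-1, -6044)), 4277) = Add(Add(174, 6044), 4277) = Add(6218, 4277) = 10495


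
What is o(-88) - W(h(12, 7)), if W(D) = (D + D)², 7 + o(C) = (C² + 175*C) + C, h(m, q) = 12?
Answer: -8327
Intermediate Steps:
o(C) = -7 + C² + 176*C (o(C) = -7 + ((C² + 175*C) + C) = -7 + (C² + 176*C) = -7 + C² + 176*C)
W(D) = 4*D² (W(D) = (2*D)² = 4*D²)
o(-88) - W(h(12, 7)) = (-7 + (-88)² + 176*(-88)) - 4*12² = (-7 + 7744 - 15488) - 4*144 = -7751 - 1*576 = -7751 - 576 = -8327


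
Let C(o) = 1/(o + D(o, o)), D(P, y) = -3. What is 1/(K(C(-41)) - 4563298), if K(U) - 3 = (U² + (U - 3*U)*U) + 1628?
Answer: -1936/8831387313 ≈ -2.1922e-7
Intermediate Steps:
C(o) = 1/(-3 + o) (C(o) = 1/(o - 3) = 1/(-3 + o))
K(U) = 1631 - U² (K(U) = 3 + ((U² + (U - 3*U)*U) + 1628) = 3 + ((U² + (-2*U)*U) + 1628) = 3 + ((U² - 2*U²) + 1628) = 3 + (-U² + 1628) = 3 + (1628 - U²) = 1631 - U²)
1/(K(C(-41)) - 4563298) = 1/((1631 - (1/(-3 - 41))²) - 4563298) = 1/((1631 - (1/(-44))²) - 4563298) = 1/((1631 - (-1/44)²) - 4563298) = 1/((1631 - 1*1/1936) - 4563298) = 1/((1631 - 1/1936) - 4563298) = 1/(3157615/1936 - 4563298) = 1/(-8831387313/1936) = -1936/8831387313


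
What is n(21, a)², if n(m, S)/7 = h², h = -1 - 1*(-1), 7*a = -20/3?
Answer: 0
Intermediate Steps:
a = -20/21 (a = (-20/3)/7 = (-20*⅓)/7 = (⅐)*(-20/3) = -20/21 ≈ -0.95238)
h = 0 (h = -1 + 1 = 0)
n(m, S) = 0 (n(m, S) = 7*0² = 7*0 = 0)
n(21, a)² = 0² = 0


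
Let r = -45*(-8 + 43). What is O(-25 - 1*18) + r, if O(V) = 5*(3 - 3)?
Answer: -1575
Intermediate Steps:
O(V) = 0 (O(V) = 5*0 = 0)
r = -1575 (r = -45*35 = -1575)
O(-25 - 1*18) + r = 0 - 1575 = -1575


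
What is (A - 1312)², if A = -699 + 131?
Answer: 3534400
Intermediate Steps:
A = -568
(A - 1312)² = (-568 - 1312)² = (-1880)² = 3534400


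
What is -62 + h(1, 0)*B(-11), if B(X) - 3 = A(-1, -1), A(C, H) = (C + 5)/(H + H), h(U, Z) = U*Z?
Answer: -62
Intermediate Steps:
A(C, H) = (5 + C)/(2*H) (A(C, H) = (5 + C)/((2*H)) = (5 + C)*(1/(2*H)) = (5 + C)/(2*H))
B(X) = 1 (B(X) = 3 + (1/2)*(5 - 1)/(-1) = 3 + (1/2)*(-1)*4 = 3 - 2 = 1)
-62 + h(1, 0)*B(-11) = -62 + (1*0)*1 = -62 + 0*1 = -62 + 0 = -62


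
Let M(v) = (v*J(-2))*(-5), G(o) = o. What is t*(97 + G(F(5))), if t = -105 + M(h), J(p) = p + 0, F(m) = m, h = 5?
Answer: -5610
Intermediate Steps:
J(p) = p
M(v) = 10*v (M(v) = (v*(-2))*(-5) = -2*v*(-5) = 10*v)
t = -55 (t = -105 + 10*5 = -105 + 50 = -55)
t*(97 + G(F(5))) = -55*(97 + 5) = -55*102 = -5610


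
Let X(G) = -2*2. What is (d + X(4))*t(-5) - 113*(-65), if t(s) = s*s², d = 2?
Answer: 7595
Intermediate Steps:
X(G) = -4
t(s) = s³
(d + X(4))*t(-5) - 113*(-65) = (2 - 4)*(-5)³ - 113*(-65) = -2*(-125) + 7345 = 250 + 7345 = 7595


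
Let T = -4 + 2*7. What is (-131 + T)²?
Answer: 14641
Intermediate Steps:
T = 10 (T = -4 + 14 = 10)
(-131 + T)² = (-131 + 10)² = (-121)² = 14641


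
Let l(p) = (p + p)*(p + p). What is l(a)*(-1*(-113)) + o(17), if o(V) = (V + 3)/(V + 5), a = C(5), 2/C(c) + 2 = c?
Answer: 19978/99 ≈ 201.80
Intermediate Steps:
C(c) = 2/(-2 + c)
a = ⅔ (a = 2/(-2 + 5) = 2/3 = 2*(⅓) = ⅔ ≈ 0.66667)
o(V) = (3 + V)/(5 + V)
l(p) = 4*p² (l(p) = (2*p)*(2*p) = 4*p²)
l(a)*(-1*(-113)) + o(17) = (4*(⅔)²)*(-1*(-113)) + (3 + 17)/(5 + 17) = (4*(4/9))*113 + 20/22 = (16/9)*113 + (1/22)*20 = 1808/9 + 10/11 = 19978/99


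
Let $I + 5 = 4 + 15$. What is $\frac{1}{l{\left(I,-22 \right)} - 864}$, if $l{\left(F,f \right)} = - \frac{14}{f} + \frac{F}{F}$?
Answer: $- \frac{11}{9486} \approx -0.0011596$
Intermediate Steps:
$I = 14$ ($I = -5 + \left(4 + 15\right) = -5 + 19 = 14$)
$l{\left(F,f \right)} = 1 - \frac{14}{f}$ ($l{\left(F,f \right)} = - \frac{14}{f} + 1 = 1 - \frac{14}{f}$)
$\frac{1}{l{\left(I,-22 \right)} - 864} = \frac{1}{\frac{-14 - 22}{-22} - 864} = \frac{1}{\left(- \frac{1}{22}\right) \left(-36\right) - 864} = \frac{1}{\frac{18}{11} - 864} = \frac{1}{- \frac{9486}{11}} = - \frac{11}{9486}$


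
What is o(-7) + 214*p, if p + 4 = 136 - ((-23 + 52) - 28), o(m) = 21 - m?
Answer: 28062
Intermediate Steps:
p = 131 (p = -4 + (136 - ((-23 + 52) - 28)) = -4 + (136 - (29 - 28)) = -4 + (136 - 1*1) = -4 + (136 - 1) = -4 + 135 = 131)
o(-7) + 214*p = (21 - 1*(-7)) + 214*131 = (21 + 7) + 28034 = 28 + 28034 = 28062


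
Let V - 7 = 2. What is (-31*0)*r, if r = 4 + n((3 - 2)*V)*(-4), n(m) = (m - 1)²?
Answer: 0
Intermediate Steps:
V = 9 (V = 7 + 2 = 9)
n(m) = (-1 + m)²
r = -252 (r = 4 + (-1 + (3 - 2)*9)²*(-4) = 4 + (-1 + 1*9)²*(-4) = 4 + (-1 + 9)²*(-4) = 4 + 8²*(-4) = 4 + 64*(-4) = 4 - 256 = -252)
(-31*0)*r = -31*0*(-252) = 0*(-252) = 0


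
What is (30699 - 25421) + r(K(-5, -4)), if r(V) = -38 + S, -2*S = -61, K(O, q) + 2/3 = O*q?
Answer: 10541/2 ≈ 5270.5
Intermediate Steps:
K(O, q) = -⅔ + O*q
S = 61/2 (S = -½*(-61) = 61/2 ≈ 30.500)
r(V) = -15/2 (r(V) = -38 + 61/2 = -15/2)
(30699 - 25421) + r(K(-5, -4)) = (30699 - 25421) - 15/2 = 5278 - 15/2 = 10541/2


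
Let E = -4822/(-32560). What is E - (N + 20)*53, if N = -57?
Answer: 31927491/16280 ≈ 1961.1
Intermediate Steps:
E = 2411/16280 (E = -4822*(-1/32560) = 2411/16280 ≈ 0.14810)
E - (N + 20)*53 = 2411/16280 - (-57 + 20)*53 = 2411/16280 - (-37)*53 = 2411/16280 - 1*(-1961) = 2411/16280 + 1961 = 31927491/16280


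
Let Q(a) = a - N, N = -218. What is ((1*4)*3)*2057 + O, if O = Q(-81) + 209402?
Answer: 234223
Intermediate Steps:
Q(a) = 218 + a (Q(a) = a - 1*(-218) = a + 218 = 218 + a)
O = 209539 (O = (218 - 81) + 209402 = 137 + 209402 = 209539)
((1*4)*3)*2057 + O = ((1*4)*3)*2057 + 209539 = (4*3)*2057 + 209539 = 12*2057 + 209539 = 24684 + 209539 = 234223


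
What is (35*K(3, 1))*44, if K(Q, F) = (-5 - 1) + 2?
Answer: -6160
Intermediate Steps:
K(Q, F) = -4 (K(Q, F) = -6 + 2 = -4)
(35*K(3, 1))*44 = (35*(-4))*44 = -140*44 = -6160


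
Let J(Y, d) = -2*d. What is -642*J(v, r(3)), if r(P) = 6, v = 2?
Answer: 7704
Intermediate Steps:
-642*J(v, r(3)) = -(-1284)*6 = -642*(-12) = 7704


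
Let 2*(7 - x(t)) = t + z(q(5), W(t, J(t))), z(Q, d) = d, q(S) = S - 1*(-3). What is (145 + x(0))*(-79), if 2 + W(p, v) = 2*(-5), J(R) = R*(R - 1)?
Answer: -12482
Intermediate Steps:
J(R) = R*(-1 + R)
W(p, v) = -12 (W(p, v) = -2 + 2*(-5) = -2 - 10 = -12)
q(S) = 3 + S (q(S) = S + 3 = 3 + S)
x(t) = 13 - t/2 (x(t) = 7 - (t - 12)/2 = 7 - (-12 + t)/2 = 7 + (6 - t/2) = 13 - t/2)
(145 + x(0))*(-79) = (145 + (13 - ½*0))*(-79) = (145 + (13 + 0))*(-79) = (145 + 13)*(-79) = 158*(-79) = -12482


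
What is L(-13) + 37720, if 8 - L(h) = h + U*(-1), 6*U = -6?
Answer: 37740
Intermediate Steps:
U = -1 (U = (1/6)*(-6) = -1)
L(h) = 7 - h (L(h) = 8 - (h - 1*(-1)) = 8 - (h + 1) = 8 - (1 + h) = 8 + (-1 - h) = 7 - h)
L(-13) + 37720 = (7 - 1*(-13)) + 37720 = (7 + 13) + 37720 = 20 + 37720 = 37740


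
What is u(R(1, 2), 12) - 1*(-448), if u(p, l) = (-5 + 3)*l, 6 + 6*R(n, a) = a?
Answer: 424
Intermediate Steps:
R(n, a) = -1 + a/6
u(p, l) = -2*l
u(R(1, 2), 12) - 1*(-448) = -2*12 - 1*(-448) = -24 + 448 = 424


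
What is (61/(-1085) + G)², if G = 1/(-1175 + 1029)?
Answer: 99820081/25093728100 ≈ 0.0039779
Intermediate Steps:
G = -1/146 (G = 1/(-146) = -1/146 ≈ -0.0068493)
(61/(-1085) + G)² = (61/(-1085) - 1/146)² = (61*(-1/1085) - 1/146)² = (-61/1085 - 1/146)² = (-9991/158410)² = 99820081/25093728100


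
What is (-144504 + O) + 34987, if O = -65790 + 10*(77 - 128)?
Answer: -175817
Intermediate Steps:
O = -66300 (O = -65790 + 10*(-51) = -65790 - 510 = -66300)
(-144504 + O) + 34987 = (-144504 - 66300) + 34987 = -210804 + 34987 = -175817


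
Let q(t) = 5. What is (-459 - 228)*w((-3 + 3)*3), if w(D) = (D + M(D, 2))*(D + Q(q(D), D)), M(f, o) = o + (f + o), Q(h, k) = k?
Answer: 0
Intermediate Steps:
M(f, o) = f + 2*o
w(D) = 2*D*(4 + 2*D) (w(D) = (D + (D + 2*2))*(D + D) = (D + (D + 4))*(2*D) = (D + (4 + D))*(2*D) = (4 + 2*D)*(2*D) = 2*D*(4 + 2*D))
(-459 - 228)*w((-3 + 3)*3) = (-459 - 228)*(4*((-3 + 3)*3)*(2 + (-3 + 3)*3)) = -2748*0*3*(2 + 0*3) = -2748*0*(2 + 0) = -2748*0*2 = -687*0 = 0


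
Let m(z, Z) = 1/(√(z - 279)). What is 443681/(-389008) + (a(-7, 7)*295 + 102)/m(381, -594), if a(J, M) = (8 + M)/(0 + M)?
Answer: -443681/389008 + 5139*√102/7 ≈ 7413.3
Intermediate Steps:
a(J, M) = (8 + M)/M
m(z, Z) = (-279 + z)^(-½) (m(z, Z) = 1/(√(-279 + z)) = (-279 + z)^(-½))
443681/(-389008) + (a(-7, 7)*295 + 102)/m(381, -594) = 443681/(-389008) + (((8 + 7)/7)*295 + 102)/((-279 + 381)^(-½)) = 443681*(-1/389008) + (((⅐)*15)*295 + 102)/(102^(-½)) = -443681/389008 + ((15/7)*295 + 102)/((√102/102)) = -443681/389008 + (4425/7 + 102)*√102 = -443681/389008 + 5139*√102/7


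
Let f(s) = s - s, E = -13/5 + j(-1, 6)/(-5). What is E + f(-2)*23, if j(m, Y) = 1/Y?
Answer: -79/30 ≈ -2.6333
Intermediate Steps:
E = -79/30 (E = -13/5 + 1/(6*(-5)) = -13*1/5 + (1/6)*(-1/5) = -13/5 - 1/30 = -79/30 ≈ -2.6333)
f(s) = 0
E + f(-2)*23 = -79/30 + 0*23 = -79/30 + 0 = -79/30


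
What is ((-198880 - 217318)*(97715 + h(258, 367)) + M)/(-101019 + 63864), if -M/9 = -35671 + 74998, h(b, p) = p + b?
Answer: 13643088421/12385 ≈ 1.1016e+6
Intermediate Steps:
h(b, p) = b + p
M = -353943 (M = -9*(-35671 + 74998) = -9*39327 = -353943)
((-198880 - 217318)*(97715 + h(258, 367)) + M)/(-101019 + 63864) = ((-198880 - 217318)*(97715 + (258 + 367)) - 353943)/(-101019 + 63864) = (-416198*(97715 + 625) - 353943)/(-37155) = (-416198*98340 - 353943)*(-1/37155) = (-40928911320 - 353943)*(-1/37155) = -40929265263*(-1/37155) = 13643088421/12385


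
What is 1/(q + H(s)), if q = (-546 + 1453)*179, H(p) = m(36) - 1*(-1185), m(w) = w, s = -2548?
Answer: 1/163574 ≈ 6.1134e-6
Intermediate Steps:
H(p) = 1221 (H(p) = 36 - 1*(-1185) = 36 + 1185 = 1221)
q = 162353 (q = 907*179 = 162353)
1/(q + H(s)) = 1/(162353 + 1221) = 1/163574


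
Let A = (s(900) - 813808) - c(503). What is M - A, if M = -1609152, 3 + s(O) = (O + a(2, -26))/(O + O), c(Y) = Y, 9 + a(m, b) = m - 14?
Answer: -476903093/600 ≈ -7.9484e+5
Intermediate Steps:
a(m, b) = -23 + m (a(m, b) = -9 + (m - 14) = -9 + (-14 + m) = -23 + m)
s(O) = -3 + (-21 + O)/(2*O) (s(O) = -3 + (O + (-23 + 2))/(O + O) = -3 + (O - 21)/((2*O)) = -3 + (-21 + O)*(1/(2*O)) = -3 + (-21 + O)/(2*O))
A = -488588107/600 (A = ((1/2)*(-21 - 5*900)/900 - 813808) - 1*503 = ((1/2)*(1/900)*(-21 - 4500) - 813808) - 503 = ((1/2)*(1/900)*(-4521) - 813808) - 503 = (-1507/600 - 813808) - 503 = -488286307/600 - 503 = -488588107/600 ≈ -8.1431e+5)
M - A = -1609152 - 1*(-488588107/600) = -1609152 + 488588107/600 = -476903093/600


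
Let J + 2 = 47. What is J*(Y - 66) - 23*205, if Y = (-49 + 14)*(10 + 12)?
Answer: -42335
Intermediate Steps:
J = 45 (J = -2 + 47 = 45)
Y = -770 (Y = -35*22 = -770)
J*(Y - 66) - 23*205 = 45*(-770 - 66) - 23*205 = 45*(-836) - 4715 = -37620 - 4715 = -42335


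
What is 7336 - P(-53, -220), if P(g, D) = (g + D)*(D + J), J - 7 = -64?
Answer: -68285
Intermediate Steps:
J = -57 (J = 7 - 64 = -57)
P(g, D) = (-57 + D)*(D + g) (P(g, D) = (g + D)*(D - 57) = (D + g)*(-57 + D) = (-57 + D)*(D + g))
7336 - P(-53, -220) = 7336 - ((-220)**2 - 57*(-220) - 57*(-53) - 220*(-53)) = 7336 - (48400 + 12540 + 3021 + 11660) = 7336 - 1*75621 = 7336 - 75621 = -68285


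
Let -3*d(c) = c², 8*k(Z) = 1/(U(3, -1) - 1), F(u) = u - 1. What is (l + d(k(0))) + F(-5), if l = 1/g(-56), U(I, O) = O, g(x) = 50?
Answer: -114841/19200 ≈ -5.9813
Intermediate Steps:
F(u) = -1 + u
k(Z) = -1/16 (k(Z) = 1/(8*(-1 - 1)) = (⅛)/(-2) = (⅛)*(-½) = -1/16)
d(c) = -c²/3
l = 1/50 ≈ 0.020000
(l + d(k(0))) + F(-5) = (1/50 - (-1/16)²/3) + (-1 - 5) = (1/50 - ⅓*1/256) - 6 = (1/50 - 1/768) - 6 = 359/19200 - 6 = -114841/19200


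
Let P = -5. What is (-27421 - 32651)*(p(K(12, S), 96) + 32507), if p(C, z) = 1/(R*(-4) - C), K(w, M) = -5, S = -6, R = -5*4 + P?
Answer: -68346637664/35 ≈ -1.9528e+9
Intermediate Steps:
R = -25 (R = -5*4 - 5 = -20 - 5 = -25)
p(C, z) = 1/(100 - C) (p(C, z) = 1/(-25*(-4) - C) = 1/(100 - C))
(-27421 - 32651)*(p(K(12, S), 96) + 32507) = (-27421 - 32651)*(-1/(-100 - 5) + 32507) = -60072*(-1/(-105) + 32507) = -60072*(-1*(-1/105) + 32507) = -60072*(1/105 + 32507) = -60072*3413236/105 = -68346637664/35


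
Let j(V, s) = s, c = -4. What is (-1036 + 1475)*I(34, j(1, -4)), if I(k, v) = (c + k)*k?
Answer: 447780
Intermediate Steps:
I(k, v) = k*(-4 + k) (I(k, v) = (-4 + k)*k = k*(-4 + k))
(-1036 + 1475)*I(34, j(1, -4)) = (-1036 + 1475)*(34*(-4 + 34)) = 439*(34*30) = 439*1020 = 447780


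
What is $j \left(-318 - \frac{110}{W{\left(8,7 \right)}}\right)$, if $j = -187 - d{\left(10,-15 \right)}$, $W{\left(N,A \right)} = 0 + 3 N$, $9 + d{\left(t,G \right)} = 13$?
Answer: $\frac{739361}{12} \approx 61613.0$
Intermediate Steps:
$d{\left(t,G \right)} = 4$ ($d{\left(t,G \right)} = -9 + 13 = 4$)
$W{\left(N,A \right)} = 3 N$
$j = -191$ ($j = -187 - 4 = -191$)
$j \left(-318 - \frac{110}{W{\left(8,7 \right)}}\right) = - 191 \left(-318 - \frac{110}{3 \cdot 8}\right) = - 191 \left(-318 - \frac{110}{24}\right) = - 191 \left(-318 - \frac{55}{12}\right) = \left(-191\right) \left(- \frac{3871}{12}\right) = \frac{739361}{12}$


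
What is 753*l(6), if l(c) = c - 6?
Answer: 0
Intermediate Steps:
l(c) = -6 + c
753*l(6) = 753*(-6 + 6) = 753*0 = 0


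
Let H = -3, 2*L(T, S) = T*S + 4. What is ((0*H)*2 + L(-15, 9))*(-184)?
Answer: 12052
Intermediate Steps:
L(T, S) = 2 + S*T/2 (L(T, S) = (T*S + 4)/2 = (S*T + 4)/2 = (4 + S*T)/2 = 2 + S*T/2)
((0*H)*2 + L(-15, 9))*(-184) = ((0*(-3))*2 + (2 + (½)*9*(-15)))*(-184) = (0*2 + (2 - 135/2))*(-184) = (0 - 131/2)*(-184) = -131/2*(-184) = 12052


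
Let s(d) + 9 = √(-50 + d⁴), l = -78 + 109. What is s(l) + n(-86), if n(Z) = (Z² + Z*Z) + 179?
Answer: 14962 + √923471 ≈ 15923.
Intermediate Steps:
n(Z) = 179 + 2*Z² (n(Z) = (Z² + Z²) + 179 = 2*Z² + 179 = 179 + 2*Z²)
l = 31
s(d) = -9 + √(-50 + d⁴)
s(l) + n(-86) = (-9 + √(-50 + 31⁴)) + (179 + 2*(-86)²) = (-9 + √(-50 + 923521)) + (179 + 2*7396) = (-9 + √923471) + (179 + 14792) = (-9 + √923471) + 14971 = 14962 + √923471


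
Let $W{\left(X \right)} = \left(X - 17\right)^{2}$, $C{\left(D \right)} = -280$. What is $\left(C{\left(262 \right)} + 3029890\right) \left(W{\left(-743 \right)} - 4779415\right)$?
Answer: $-12729860742150$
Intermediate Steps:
$W{\left(X \right)} = \left(-17 + X\right)^{2}$
$\left(C{\left(262 \right)} + 3029890\right) \left(W{\left(-743 \right)} - 4779415\right) = \left(-280 + 3029890\right) \left(\left(-17 - 743\right)^{2} - 4779415\right) = 3029610 \left(\left(-760\right)^{2} - 4779415\right) = 3029610 \left(577600 - 4779415\right) = 3029610 \left(-4201815\right) = -12729860742150$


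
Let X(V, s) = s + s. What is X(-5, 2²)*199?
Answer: 1592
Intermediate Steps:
X(V, s) = 2*s
X(-5, 2²)*199 = (2*2²)*199 = (2*4)*199 = 8*199 = 1592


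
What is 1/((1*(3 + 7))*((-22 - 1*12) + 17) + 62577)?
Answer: 1/62407 ≈ 1.6024e-5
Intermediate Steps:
1/((1*(3 + 7))*((-22 - 1*12) + 17) + 62577) = 1/((1*10)*((-22 - 12) + 17) + 62577) = 1/(10*(-34 + 17) + 62577) = 1/(10*(-17) + 62577) = 1/(-170 + 62577) = 1/62407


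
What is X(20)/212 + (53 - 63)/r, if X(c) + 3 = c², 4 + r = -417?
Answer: 169257/89252 ≈ 1.8964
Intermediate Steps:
r = -421 (r = -4 - 417 = -421)
X(c) = -3 + c²
X(20)/212 + (53 - 63)/r = (-3 + 20²)/212 + (53 - 63)/(-421) = (-3 + 400)*(1/212) - 10*(-1/421) = 397*(1/212) + 10/421 = 397/212 + 10/421 = 169257/89252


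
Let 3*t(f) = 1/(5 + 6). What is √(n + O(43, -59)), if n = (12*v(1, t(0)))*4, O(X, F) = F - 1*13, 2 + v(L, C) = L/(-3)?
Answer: 2*I*√46 ≈ 13.565*I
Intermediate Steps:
t(f) = 1/33 (t(f) = 1/(3*(5 + 6)) = (⅓)/11 = (⅓)*(1/11) = 1/33)
v(L, C) = -2 - L/3 (v(L, C) = -2 + L/(-3) = -2 + L*(-⅓) = -2 - L/3)
O(X, F) = -13 + F (O(X, F) = F - 13 = -13 + F)
n = -112 (n = (12*(-2 - ⅓*1))*4 = (12*(-2 - ⅓))*4 = (12*(-7/3))*4 = -28*4 = -112)
√(n + O(43, -59)) = √(-112 + (-13 - 59)) = √(-112 - 72) = √(-184) = 2*I*√46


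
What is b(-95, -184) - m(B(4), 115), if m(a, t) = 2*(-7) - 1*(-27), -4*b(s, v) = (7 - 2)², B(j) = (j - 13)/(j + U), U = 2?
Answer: -77/4 ≈ -19.250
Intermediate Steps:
B(j) = (-13 + j)/(2 + j) (B(j) = (j - 13)/(j + 2) = (-13 + j)/(2 + j))
b(s, v) = -25/4 (b(s, v) = -(7 - 2)²/4 = -¼*5² = -¼*25 = -25/4)
m(a, t) = 13 (m(a, t) = -14 + 27 = 13)
b(-95, -184) - m(B(4), 115) = -25/4 - 1*13 = -25/4 - 13 = -77/4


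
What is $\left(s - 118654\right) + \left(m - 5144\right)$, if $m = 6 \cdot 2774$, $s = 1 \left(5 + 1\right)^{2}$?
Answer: $-107118$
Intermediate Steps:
$s = 36$ ($s = 1 \cdot 6^{2} = 1 \cdot 36 = 36$)
$m = 16644$
$\left(s - 118654\right) + \left(m - 5144\right) = \left(36 - 118654\right) + \left(16644 - 5144\right) = -118618 + \left(16644 - 5144\right) = -118618 + 11500 = -107118$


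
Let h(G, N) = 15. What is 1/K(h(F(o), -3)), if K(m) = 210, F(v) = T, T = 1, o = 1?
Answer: 1/210 ≈ 0.0047619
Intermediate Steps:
F(v) = 1
1/K(h(F(o), -3)) = 1/210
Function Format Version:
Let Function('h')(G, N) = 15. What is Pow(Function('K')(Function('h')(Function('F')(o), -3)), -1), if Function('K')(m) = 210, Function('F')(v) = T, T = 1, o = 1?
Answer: Rational(1, 210) ≈ 0.0047619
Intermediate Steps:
Function('F')(v) = 1
Pow(Function('K')(Function('h')(Function('F')(o), -3)), -1) = Pow(210, -1) = Rational(1, 210)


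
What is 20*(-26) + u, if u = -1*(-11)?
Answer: -509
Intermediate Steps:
u = 11
20*(-26) + u = 20*(-26) + 11 = -520 + 11 = -509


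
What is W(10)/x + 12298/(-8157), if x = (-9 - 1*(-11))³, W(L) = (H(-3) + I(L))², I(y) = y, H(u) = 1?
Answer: 888613/65256 ≈ 13.617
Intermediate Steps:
W(L) = (1 + L)²
x = 8 (x = (-9 + 11)³ = 2³ = 8)
W(10)/x + 12298/(-8157) = (1 + 10)²/8 + 12298/(-8157) = 11²*(⅛) + 12298*(-1/8157) = 121*(⅛) - 12298/8157 = 121/8 - 12298/8157 = 888613/65256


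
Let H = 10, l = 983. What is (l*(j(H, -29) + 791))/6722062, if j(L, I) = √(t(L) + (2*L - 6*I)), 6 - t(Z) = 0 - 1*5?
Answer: 777553/6722062 + 983*√205/6722062 ≈ 0.11777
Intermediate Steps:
t(Z) = 11 (t(Z) = 6 - (0 - 1*5) = 6 - (0 - 5) = 6 - 1*(-5) = 6 + 5 = 11)
j(L, I) = √(11 - 6*I + 2*L) (j(L, I) = √(11 + (2*L - 6*I)) = √(11 + (-6*I + 2*L)) = √(11 - 6*I + 2*L))
(l*(j(H, -29) + 791))/6722062 = (983*(√(11 - 6*(-29) + 2*10) + 791))/6722062 = (983*(√(11 + 174 + 20) + 791))*(1/6722062) = (983*(√205 + 791))*(1/6722062) = (983*(791 + √205))*(1/6722062) = (777553 + 983*√205)*(1/6722062) = 777553/6722062 + 983*√205/6722062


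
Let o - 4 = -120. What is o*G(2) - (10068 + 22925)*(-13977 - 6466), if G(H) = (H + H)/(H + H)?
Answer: 674475783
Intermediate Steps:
o = -116 (o = 4 - 120 = -116)
G(H) = 1 (G(H) = (2*H)/((2*H)) = (2*H)*(1/(2*H)) = 1)
o*G(2) - (10068 + 22925)*(-13977 - 6466) = -116*1 - (10068 + 22925)*(-13977 - 6466) = -116 - 32993*(-20443) = -116 - 1*(-674475899) = -116 + 674475899 = 674475783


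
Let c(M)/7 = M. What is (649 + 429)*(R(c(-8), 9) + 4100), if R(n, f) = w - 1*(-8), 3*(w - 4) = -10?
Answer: 13287428/3 ≈ 4.4291e+6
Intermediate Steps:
w = 2/3 (w = 4 + (1/3)*(-10) = 4 - 10/3 = 2/3 ≈ 0.66667)
c(M) = 7*M
R(n, f) = 26/3 (R(n, f) = 2/3 - 1*(-8) = 2/3 + 8 = 26/3)
(649 + 429)*(R(c(-8), 9) + 4100) = (649 + 429)*(26/3 + 4100) = 1078*(12326/3) = 13287428/3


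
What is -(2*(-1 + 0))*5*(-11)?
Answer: -110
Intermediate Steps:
-(2*(-1 + 0))*5*(-11) = -(2*(-1))*5*(-11) = -(-2*5)*(-11) = -(-10)*(-11) = -1*110 = -110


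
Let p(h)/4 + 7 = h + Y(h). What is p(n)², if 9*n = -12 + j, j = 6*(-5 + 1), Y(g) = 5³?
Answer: 207936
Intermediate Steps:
Y(g) = 125
j = -24 (j = 6*(-4) = -24)
n = -4 (n = (-12 - 24)/9 = (⅑)*(-36) = -4)
p(h) = 472 + 4*h (p(h) = -28 + 4*(h + 125) = -28 + 4*(125 + h) = -28 + (500 + 4*h) = 472 + 4*h)
p(n)² = (472 + 4*(-4))² = (472 - 16)² = 456² = 207936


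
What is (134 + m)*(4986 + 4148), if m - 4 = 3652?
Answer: 34617860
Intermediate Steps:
m = 3656 (m = 4 + 3652 = 3656)
(134 + m)*(4986 + 4148) = (134 + 3656)*(4986 + 4148) = 3790*9134 = 34617860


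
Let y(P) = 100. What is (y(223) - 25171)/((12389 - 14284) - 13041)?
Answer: 25071/14936 ≈ 1.6786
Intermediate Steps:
(y(223) - 25171)/((12389 - 14284) - 13041) = (100 - 25171)/((12389 - 14284) - 13041) = -25071/(-1895 - 13041) = -25071/(-14936) = -25071*(-1/14936) = 25071/14936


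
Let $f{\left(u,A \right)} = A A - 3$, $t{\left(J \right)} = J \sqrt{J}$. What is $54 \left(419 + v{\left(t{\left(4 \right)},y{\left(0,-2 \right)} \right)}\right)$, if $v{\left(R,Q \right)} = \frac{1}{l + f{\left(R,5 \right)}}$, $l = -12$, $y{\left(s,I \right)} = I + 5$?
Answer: $\frac{113157}{5} \approx 22631.0$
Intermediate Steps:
$t{\left(J \right)} = J^{\frac{3}{2}}$
$y{\left(s,I \right)} = 5 + I$
$f{\left(u,A \right)} = -3 + A^{2}$ ($f{\left(u,A \right)} = A^{2} - 3 = -3 + A^{2}$)
$v{\left(R,Q \right)} = \frac{1}{10}$ ($v{\left(R,Q \right)} = \frac{1}{-12 - \left(3 - 5^{2}\right)} = \frac{1}{-12 + \left(-3 + 25\right)} = \frac{1}{-12 + 22} = \frac{1}{10}$)
$54 \left(419 + v{\left(t{\left(4 \right)},y{\left(0,-2 \right)} \right)}\right) = 54 \left(419 + \frac{1}{10}\right) = 54 \cdot \frac{4191}{10} = \frac{113157}{5}$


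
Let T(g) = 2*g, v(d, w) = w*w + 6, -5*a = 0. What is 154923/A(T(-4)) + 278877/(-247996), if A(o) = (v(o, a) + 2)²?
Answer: 9600609045/3967936 ≈ 2419.5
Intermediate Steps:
a = 0 (a = -⅕*0 = 0)
v(d, w) = 6 + w² (v(d, w) = w² + 6 = 6 + w²)
A(o) = 64 (A(o) = ((6 + 0²) + 2)² = ((6 + 0) + 2)² = (6 + 2)² = 8² = 64)
154923/A(T(-4)) + 278877/(-247996) = 154923/64 + 278877/(-247996) = 154923*(1/64) + 278877*(-1/247996) = 154923/64 - 278877/247996 = 9600609045/3967936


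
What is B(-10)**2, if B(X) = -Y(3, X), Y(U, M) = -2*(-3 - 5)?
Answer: 256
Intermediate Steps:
Y(U, M) = 16 (Y(U, M) = -2*(-8) = 16)
B(X) = -16 (B(X) = -1*16 = -16)
B(-10)**2 = (-16)**2 = 256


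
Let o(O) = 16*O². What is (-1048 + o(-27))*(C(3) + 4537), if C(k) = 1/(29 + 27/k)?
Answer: 915136356/19 ≈ 4.8165e+7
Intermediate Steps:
(-1048 + o(-27))*(C(3) + 4537) = (-1048 + 16*(-27)²)*(3/(27 + 29*3) + 4537) = (-1048 + 16*729)*(3/(27 + 87) + 4537) = (-1048 + 11664)*(3/114 + 4537) = 10616*(3*(1/114) + 4537) = 10616*(1/38 + 4537) = 10616*(172407/38) = 915136356/19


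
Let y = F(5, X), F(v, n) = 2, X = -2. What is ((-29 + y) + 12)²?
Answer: 225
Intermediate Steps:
y = 2
((-29 + y) + 12)² = ((-29 + 2) + 12)² = (-27 + 12)² = (-15)² = 225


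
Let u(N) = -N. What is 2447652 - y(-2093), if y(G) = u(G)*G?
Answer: 6828301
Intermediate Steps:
y(G) = -G² (y(G) = (-G)*G = -G²)
2447652 - y(-2093) = 2447652 - (-1)*(-2093)² = 2447652 - (-1)*4380649 = 2447652 - 1*(-4380649) = 2447652 + 4380649 = 6828301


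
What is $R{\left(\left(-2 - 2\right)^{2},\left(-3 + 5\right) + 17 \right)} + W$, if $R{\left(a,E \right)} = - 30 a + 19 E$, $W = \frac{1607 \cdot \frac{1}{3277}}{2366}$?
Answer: $- \frac{922650851}{7753382} \approx -119.0$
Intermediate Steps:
$W = \frac{1607}{7753382}$ ($W = 1607 \cdot \frac{1}{3277} \cdot \frac{1}{2366} = \frac{1607}{3277} \cdot \frac{1}{2366} = \frac{1607}{7753382} \approx 0.00020726$)
$R{\left(\left(-2 - 2\right)^{2},\left(-3 + 5\right) + 17 \right)} + W = \left(- 30 \left(-2 - 2\right)^{2} + 19 \left(\left(-3 + 5\right) + 17\right)\right) + \frac{1607}{7753382} = \left(- 30 \left(-4\right)^{2} + 19 \left(2 + 17\right)\right) + \frac{1607}{7753382} = \left(\left(-30\right) 16 + 19 \cdot 19\right) + \frac{1607}{7753382} = \left(-480 + 361\right) + \frac{1607}{7753382} = -119 + \frac{1607}{7753382} = - \frac{922650851}{7753382}$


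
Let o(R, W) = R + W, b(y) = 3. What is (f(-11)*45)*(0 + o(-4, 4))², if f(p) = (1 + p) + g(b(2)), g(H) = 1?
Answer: 0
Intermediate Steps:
f(p) = 2 + p (f(p) = (1 + p) + 1 = 2 + p)
(f(-11)*45)*(0 + o(-4, 4))² = ((2 - 11)*45)*(0 + (-4 + 4))² = (-9*45)*(0 + 0)² = -405*0² = -405*0 = 0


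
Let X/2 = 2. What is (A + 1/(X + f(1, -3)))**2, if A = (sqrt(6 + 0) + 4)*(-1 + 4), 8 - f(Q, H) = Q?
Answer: 24223/121 + 798*sqrt(6)/11 ≈ 377.89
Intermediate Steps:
X = 4 (X = 2*2 = 4)
f(Q, H) = 8 - Q
A = 12 + 3*sqrt(6) (A = (sqrt(6) + 4)*3 = (4 + sqrt(6))*3 = 12 + 3*sqrt(6) ≈ 19.348)
(A + 1/(X + f(1, -3)))**2 = ((12 + 3*sqrt(6)) + 1/(4 + (8 - 1*1)))**2 = ((12 + 3*sqrt(6)) + 1/(4 + (8 - 1)))**2 = ((12 + 3*sqrt(6)) + 1/(4 + 7))**2 = ((12 + 3*sqrt(6)) + 1/11)**2 = (133/11 + 3*sqrt(6))**2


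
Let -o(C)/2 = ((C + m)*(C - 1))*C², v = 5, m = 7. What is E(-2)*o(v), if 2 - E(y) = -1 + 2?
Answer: -2400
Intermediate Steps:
E(y) = 1 (E(y) = 2 - (-1 + 2) = 2 - 1*1 = 2 - 1 = 1)
o(C) = -2*C²*(-1 + C)*(7 + C) (o(C) = -2*(C + 7)*(C - 1)*C² = -2*(7 + C)*(-1 + C)*C² = -2*(-1 + C)*(7 + C)*C² = -2*C²*(-1 + C)*(7 + C))
E(-2)*o(v) = 1*(2*5²*(7 - 1*5² - 6*5)) = 1*(2*25*(7 - 1*25 - 30)) = 1*(2*25*(7 - 25 - 30)) = 1*(2*25*(-48)) = 1*(-2400) = -2400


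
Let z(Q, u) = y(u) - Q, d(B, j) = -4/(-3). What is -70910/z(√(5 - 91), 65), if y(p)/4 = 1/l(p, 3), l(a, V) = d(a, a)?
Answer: -42546/19 - 14182*I*√86/19 ≈ -2239.3 - 6922.0*I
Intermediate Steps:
d(B, j) = 4/3 (d(B, j) = -4*(-⅓) = 4/3)
l(a, V) = 4/3
y(p) = 3 (y(p) = 4/(4/3) = 4*(¾) = 3)
z(Q, u) = 3 - Q
-70910/z(√(5 - 91), 65) = -70910/(3 - √(5 - 91)) = -70910/(3 - √(-86)) = -70910/(3 - I*√86)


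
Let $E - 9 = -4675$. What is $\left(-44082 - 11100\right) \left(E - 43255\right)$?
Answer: $2644376622$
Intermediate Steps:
$E = -4666$ ($E = 9 - 4675 = -4666$)
$\left(-44082 - 11100\right) \left(E - 43255\right) = \left(-44082 - 11100\right) \left(-4666 - 43255\right) = \left(-55182\right) \left(-47921\right) = 2644376622$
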